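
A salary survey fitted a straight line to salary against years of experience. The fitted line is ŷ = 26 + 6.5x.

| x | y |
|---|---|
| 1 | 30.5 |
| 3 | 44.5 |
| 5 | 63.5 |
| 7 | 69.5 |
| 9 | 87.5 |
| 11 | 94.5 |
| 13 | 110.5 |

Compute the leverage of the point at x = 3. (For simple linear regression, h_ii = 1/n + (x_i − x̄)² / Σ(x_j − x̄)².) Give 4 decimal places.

x̄ = (1 + 3 + 5 + 7 + 9 + 11 + 13)/7 = 7
Σ(x − x̄)² = 36 + 16 + 4 + 0 + 4 + 16 + 36 = 112
h = 1/7 + (-4)²/112 = 0.142857 + 0.142857 = 0.2857

h = 0.2857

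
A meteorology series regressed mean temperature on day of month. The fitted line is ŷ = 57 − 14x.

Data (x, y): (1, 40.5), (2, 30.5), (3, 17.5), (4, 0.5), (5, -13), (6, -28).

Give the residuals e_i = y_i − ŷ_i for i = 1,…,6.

x=1: ŷ = 57 − 14·1 = 43; e = 40.5 − 43 = -2.5
x=2: ŷ = 57 − 14·2 = 29; e = 30.5 − 29 = 1.5
x=3: ŷ = 57 − 14·3 = 15; e = 17.5 − 15 = 2.5
x=4: ŷ = 57 − 14·4 = 1; e = 0.5 − 1 = -0.5
x=5: ŷ = 57 − 14·5 = -13; e = -13 − (-13) = 0
x=6: ŷ = 57 − 14·6 = -27; e = -28 − (-27) = -1

-2.5, 1.5, 2.5, -0.5, 0, -1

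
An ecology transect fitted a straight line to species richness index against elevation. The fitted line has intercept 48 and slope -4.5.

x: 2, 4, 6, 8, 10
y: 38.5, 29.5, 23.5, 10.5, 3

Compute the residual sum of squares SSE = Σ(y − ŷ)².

x=2: ŷ = 48 − 4.5·2 = 39; e = 38.5 − 39 = -0.5
x=4: ŷ = 48 − 4.5·4 = 30; e = 29.5 − 30 = -0.5
x=6: ŷ = 48 − 4.5·6 = 21; e = 23.5 − 21 = 2.5
x=8: ŷ = 48 − 4.5·8 = 12; e = 10.5 − 12 = -1.5
x=10: ŷ = 48 − 4.5·10 = 3; e = 3 − 3 = 0
SSE = 0.25 + 0.25 + 6.25 + 2.25 + 0 = 9

SSE = 9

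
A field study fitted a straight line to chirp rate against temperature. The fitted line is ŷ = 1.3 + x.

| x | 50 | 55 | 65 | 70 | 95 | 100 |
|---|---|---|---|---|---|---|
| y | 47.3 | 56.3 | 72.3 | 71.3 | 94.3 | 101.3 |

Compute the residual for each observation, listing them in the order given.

-4, 0, 6, 0, -2, 0

x=50: ŷ = 1.3 + 50 = 51.3; e = 47.3 − 51.3 = -4
x=55: ŷ = 1.3 + 55 = 56.3; e = 56.3 − 56.3 = 0
x=65: ŷ = 1.3 + 65 = 66.3; e = 72.3 − 66.3 = 6
x=70: ŷ = 1.3 + 70 = 71.3; e = 71.3 − 71.3 = 0
x=95: ŷ = 1.3 + 95 = 96.3; e = 94.3 − 96.3 = -2
x=100: ŷ = 1.3 + 100 = 101.3; e = 101.3 − 101.3 = 0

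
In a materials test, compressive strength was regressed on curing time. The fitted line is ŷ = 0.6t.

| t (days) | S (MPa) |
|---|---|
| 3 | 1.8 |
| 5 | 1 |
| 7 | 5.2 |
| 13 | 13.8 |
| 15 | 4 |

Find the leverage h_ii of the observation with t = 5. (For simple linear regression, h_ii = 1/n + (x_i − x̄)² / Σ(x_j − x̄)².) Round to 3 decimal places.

h = 0.321

t̄ = (3 + 5 + 7 + 13 + 15)/5 = 8.6
Σ(t − t̄)² = 31.36 + 12.96 + 2.56 + 19.36 + 40.96 = 107.2
h = 1/5 + (-3.6)²/107.2 = 0.2 + 0.120896 = 0.321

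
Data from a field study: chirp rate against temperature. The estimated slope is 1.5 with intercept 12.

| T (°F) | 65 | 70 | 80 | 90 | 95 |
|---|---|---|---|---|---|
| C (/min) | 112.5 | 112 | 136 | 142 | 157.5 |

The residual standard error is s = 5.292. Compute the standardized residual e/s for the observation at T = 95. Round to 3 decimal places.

0.567

Ĉ = 12 + 1.5·95 = 154.5
e = 157.5 − 154.5 = 3
e/s = 3 / 5.292 = 0.567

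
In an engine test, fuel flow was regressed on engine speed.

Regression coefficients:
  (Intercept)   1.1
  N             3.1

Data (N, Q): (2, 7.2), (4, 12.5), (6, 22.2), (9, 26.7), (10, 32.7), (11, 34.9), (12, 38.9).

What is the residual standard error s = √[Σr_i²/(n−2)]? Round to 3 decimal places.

N=2: ŷ = 1.1 + 3.1·2 = 7.3; r = 7.2 − 7.3 = -0.1
N=4: ŷ = 1.1 + 3.1·4 = 13.5; r = 12.5 − 13.5 = -1
N=6: ŷ = 1.1 + 3.1·6 = 19.7; r = 22.2 − 19.7 = 2.5
N=9: ŷ = 1.1 + 3.1·9 = 29; r = 26.7 − 29 = -2.3
N=10: ŷ = 1.1 + 3.1·10 = 32.1; r = 32.7 − 32.1 = 0.6
N=11: ŷ = 1.1 + 3.1·11 = 35.2; r = 34.9 − 35.2 = -0.3
N=12: ŷ = 1.1 + 3.1·12 = 38.3; r = 38.9 − 38.3 = 0.6
SSE = 0.01 + 1 + 6.25 + 5.29 + 0.36 + 0.09 + 0.36 = 13.36
s = √(13.36/5) = √2.672 ≈ 1.635

s = 1.635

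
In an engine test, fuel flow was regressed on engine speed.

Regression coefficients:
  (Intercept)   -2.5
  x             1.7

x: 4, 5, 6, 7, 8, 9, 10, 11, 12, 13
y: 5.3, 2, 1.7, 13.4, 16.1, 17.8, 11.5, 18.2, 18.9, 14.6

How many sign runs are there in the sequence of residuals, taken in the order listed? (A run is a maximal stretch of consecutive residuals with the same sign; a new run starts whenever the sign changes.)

x=4: ŷ = -2.5 + 1.7·4 = 4.3; e = 5.3 − 4.3 = 1
x=5: ŷ = -2.5 + 1.7·5 = 6; e = 2 − 6 = -4
x=6: ŷ = -2.5 + 1.7·6 = 7.7; e = 1.7 − 7.7 = -6
x=7: ŷ = -2.5 + 1.7·7 = 9.4; e = 13.4 − 9.4 = 4
x=8: ŷ = -2.5 + 1.7·8 = 11.1; e = 16.1 − 11.1 = 5
x=9: ŷ = -2.5 + 1.7·9 = 12.8; e = 17.8 − 12.8 = 5
x=10: ŷ = -2.5 + 1.7·10 = 14.5; e = 11.5 − 14.5 = -3
x=11: ŷ = -2.5 + 1.7·11 = 16.2; e = 18.2 − 16.2 = 2
x=12: ŷ = -2.5 + 1.7·12 = 17.9; e = 18.9 − 17.9 = 1
x=13: ŷ = -2.5 + 1.7·13 = 19.6; e = 14.6 − 19.6 = -5
Signs: + − − + + + − + + −
Runs: +×1, −×2, +×3, −×1, +×2, −×1 → 6

6 runs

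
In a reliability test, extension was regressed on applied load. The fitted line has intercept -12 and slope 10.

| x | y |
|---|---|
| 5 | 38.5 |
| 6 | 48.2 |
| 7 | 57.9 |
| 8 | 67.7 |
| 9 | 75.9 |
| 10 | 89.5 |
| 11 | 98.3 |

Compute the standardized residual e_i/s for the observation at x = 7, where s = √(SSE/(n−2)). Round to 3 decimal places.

-0.084

x=5: ŷ = -12 + 10·5 = 38; e = 38.5 − 38 = 0.5
x=6: ŷ = -12 + 10·6 = 48; e = 48.2 − 48 = 0.2
x=7: ŷ = -12 + 10·7 = 58; e = 57.9 − 58 = -0.1
x=8: ŷ = -12 + 10·8 = 68; e = 67.7 − 68 = -0.3
x=9: ŷ = -12 + 10·9 = 78; e = 75.9 − 78 = -2.1
x=10: ŷ = -12 + 10·10 = 88; e = 89.5 − 88 = 1.5
x=11: ŷ = -12 + 10·11 = 98; e = 98.3 − 98 = 0.3
SSE = 0.25 + 0.04 + 0.01 + 0.09 + 4.41 + 2.25 + 0.09 = 7.14
s = √(7.14/5) = 1.19499
e/s = -0.1 / 1.19499 = -0.084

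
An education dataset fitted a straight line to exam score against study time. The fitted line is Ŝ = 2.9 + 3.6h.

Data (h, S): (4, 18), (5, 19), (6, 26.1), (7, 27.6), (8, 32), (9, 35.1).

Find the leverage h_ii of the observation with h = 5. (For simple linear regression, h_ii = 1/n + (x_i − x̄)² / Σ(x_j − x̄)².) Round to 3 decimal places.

h = 0.295

h̄ = (4 + 5 + 6 + 7 + 8 + 9)/6 = 6.5
Σ(h − h̄)² = 6.25 + 2.25 + 0.25 + 0.25 + 2.25 + 6.25 = 17.5
h = 1/6 + (-1.5)²/17.5 = 0.166667 + 0.128571 = 0.295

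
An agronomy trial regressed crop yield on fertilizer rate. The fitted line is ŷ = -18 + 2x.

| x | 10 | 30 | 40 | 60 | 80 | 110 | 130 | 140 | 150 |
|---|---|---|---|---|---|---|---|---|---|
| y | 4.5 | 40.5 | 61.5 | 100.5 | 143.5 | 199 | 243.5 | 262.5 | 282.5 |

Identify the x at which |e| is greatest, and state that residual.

x = 110, e = -3

x=10: ŷ = -18 + 2·10 = 2; e = 4.5 − 2 = 2.5
x=30: ŷ = -18 + 2·30 = 42; e = 40.5 − 42 = -1.5
x=40: ŷ = -18 + 2·40 = 62; e = 61.5 − 62 = -0.5
x=60: ŷ = -18 + 2·60 = 102; e = 100.5 − 102 = -1.5
x=80: ŷ = -18 + 2·80 = 142; e = 143.5 − 142 = 1.5
x=110: ŷ = -18 + 2·110 = 202; e = 199 − 202 = -3
x=130: ŷ = -18 + 2·130 = 242; e = 243.5 − 242 = 1.5
x=140: ŷ = -18 + 2·140 = 262; e = 262.5 − 262 = 0.5
x=150: ŷ = -18 + 2·150 = 282; e = 282.5 − 282 = 0.5
Largest |e| is 3 at x = 110, residual -3.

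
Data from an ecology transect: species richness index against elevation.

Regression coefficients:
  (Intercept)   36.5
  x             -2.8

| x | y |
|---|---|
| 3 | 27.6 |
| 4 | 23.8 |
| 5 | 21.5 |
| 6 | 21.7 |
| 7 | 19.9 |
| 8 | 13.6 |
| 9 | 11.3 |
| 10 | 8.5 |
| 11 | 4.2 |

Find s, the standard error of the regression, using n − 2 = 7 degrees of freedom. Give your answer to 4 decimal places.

s = 1.6475

x=3: ŷ = 36.5 − 2.8·3 = 28.1; e = 27.6 − 28.1 = -0.5
x=4: ŷ = 36.5 − 2.8·4 = 25.3; e = 23.8 − 25.3 = -1.5
x=5: ŷ = 36.5 − 2.8·5 = 22.5; e = 21.5 − 22.5 = -1
x=6: ŷ = 36.5 − 2.8·6 = 19.7; e = 21.7 − 19.7 = 2
x=7: ŷ = 36.5 − 2.8·7 = 16.9; e = 19.9 − 16.9 = 3
x=8: ŷ = 36.5 − 2.8·8 = 14.1; e = 13.6 − 14.1 = -0.5
x=9: ŷ = 36.5 − 2.8·9 = 11.3; e = 11.3 − 11.3 = 0
x=10: ŷ = 36.5 − 2.8·10 = 8.5; e = 8.5 − 8.5 = 0
x=11: ŷ = 36.5 − 2.8·11 = 5.7; e = 4.2 − 5.7 = -1.5
SSE = 0.25 + 2.25 + 1 + 4 + 9 + 0.25 + 0 + 0 + 2.25 = 19
s = √(19/7) = √2.71429 ≈ 1.6475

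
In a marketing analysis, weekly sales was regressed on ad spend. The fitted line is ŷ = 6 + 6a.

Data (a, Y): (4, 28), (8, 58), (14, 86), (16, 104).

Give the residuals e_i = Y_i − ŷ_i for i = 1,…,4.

a=4: ŷ = 6 + 6·4 = 30; e = 28 − 30 = -2
a=8: ŷ = 6 + 6·8 = 54; e = 58 − 54 = 4
a=14: ŷ = 6 + 6·14 = 90; e = 86 − 90 = -4
a=16: ŷ = 6 + 6·16 = 102; e = 104 − 102 = 2

-2, 4, -4, 2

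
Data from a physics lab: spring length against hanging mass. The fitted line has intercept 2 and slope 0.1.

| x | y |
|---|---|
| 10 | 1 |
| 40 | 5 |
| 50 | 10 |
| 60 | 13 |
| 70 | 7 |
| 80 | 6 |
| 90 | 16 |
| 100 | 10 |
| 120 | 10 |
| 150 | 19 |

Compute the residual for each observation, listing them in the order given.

-2, -1, 3, 5, -2, -4, 5, -2, -4, 2

x=10: ŷ = 2 + 0.1·10 = 3; e = 1 − 3 = -2
x=40: ŷ = 2 + 0.1·40 = 6; e = 5 − 6 = -1
x=50: ŷ = 2 + 0.1·50 = 7; e = 10 − 7 = 3
x=60: ŷ = 2 + 0.1·60 = 8; e = 13 − 8 = 5
x=70: ŷ = 2 + 0.1·70 = 9; e = 7 − 9 = -2
x=80: ŷ = 2 + 0.1·80 = 10; e = 6 − 10 = -4
x=90: ŷ = 2 + 0.1·90 = 11; e = 16 − 11 = 5
x=100: ŷ = 2 + 0.1·100 = 12; e = 10 − 12 = -2
x=120: ŷ = 2 + 0.1·120 = 14; e = 10 − 14 = -4
x=150: ŷ = 2 + 0.1·150 = 17; e = 19 − 17 = 2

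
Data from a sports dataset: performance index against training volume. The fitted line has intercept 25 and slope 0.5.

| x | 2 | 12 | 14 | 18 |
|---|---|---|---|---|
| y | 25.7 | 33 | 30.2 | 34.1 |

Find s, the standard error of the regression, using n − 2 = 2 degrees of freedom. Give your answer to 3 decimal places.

s = 1.916

x=2: ŷ = 25 + 0.5·2 = 26; r = 25.7 − 26 = -0.3
x=12: ŷ = 25 + 0.5·12 = 31; r = 33 − 31 = 2
x=14: ŷ = 25 + 0.5·14 = 32; r = 30.2 − 32 = -1.8
x=18: ŷ = 25 + 0.5·18 = 34; r = 34.1 − 34 = 0.1
SSE = 0.09 + 4 + 3.24 + 0.01 = 7.34
s = √(7.34/2) = √3.67 ≈ 1.916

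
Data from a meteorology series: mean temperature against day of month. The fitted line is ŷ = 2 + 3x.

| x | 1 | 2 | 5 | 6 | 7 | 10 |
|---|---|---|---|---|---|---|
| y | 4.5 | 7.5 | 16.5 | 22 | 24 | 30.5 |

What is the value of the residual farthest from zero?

x=1: ŷ = 2 + 3·1 = 5; e = 4.5 − 5 = -0.5
x=2: ŷ = 2 + 3·2 = 8; e = 7.5 − 8 = -0.5
x=5: ŷ = 2 + 3·5 = 17; e = 16.5 − 17 = -0.5
x=6: ŷ = 2 + 3·6 = 20; e = 22 − 20 = 2
x=7: ŷ = 2 + 3·7 = 23; e = 24 − 23 = 1
x=10: ŷ = 2 + 3·10 = 32; e = 30.5 − 32 = -1.5
Largest |e| is 2 at x = 6, residual 2.

e = 2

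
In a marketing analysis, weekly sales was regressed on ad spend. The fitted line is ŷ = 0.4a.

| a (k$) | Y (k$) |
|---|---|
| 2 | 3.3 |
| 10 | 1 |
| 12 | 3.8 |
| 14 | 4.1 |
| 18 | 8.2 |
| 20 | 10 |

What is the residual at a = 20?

e = 2

ŷ = 0.4·20 = 8
e = 10 − 8 = 2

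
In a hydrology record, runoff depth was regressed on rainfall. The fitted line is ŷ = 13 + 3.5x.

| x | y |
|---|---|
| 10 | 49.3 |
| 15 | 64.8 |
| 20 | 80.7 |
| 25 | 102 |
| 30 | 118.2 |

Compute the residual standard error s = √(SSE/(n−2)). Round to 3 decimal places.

s = 1.804

x=10: ŷ = 13 + 3.5·10 = 48; r = 49.3 − 48 = 1.3
x=15: ŷ = 13 + 3.5·15 = 65.5; r = 64.8 − 65.5 = -0.7
x=20: ŷ = 13 + 3.5·20 = 83; r = 80.7 − 83 = -2.3
x=25: ŷ = 13 + 3.5·25 = 100.5; r = 102 − 100.5 = 1.5
x=30: ŷ = 13 + 3.5·30 = 118; r = 118.2 − 118 = 0.2
SSE = 1.69 + 0.49 + 5.29 + 2.25 + 0.04 = 9.76
s = √(9.76/3) = √3.25333 ≈ 1.804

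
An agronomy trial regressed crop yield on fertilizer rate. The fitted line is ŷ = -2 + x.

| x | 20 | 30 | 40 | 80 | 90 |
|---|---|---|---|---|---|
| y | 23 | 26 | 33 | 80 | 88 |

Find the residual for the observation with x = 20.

ŷ = -2 + 20 = 18
r = 23 − 18 = 5

r = 5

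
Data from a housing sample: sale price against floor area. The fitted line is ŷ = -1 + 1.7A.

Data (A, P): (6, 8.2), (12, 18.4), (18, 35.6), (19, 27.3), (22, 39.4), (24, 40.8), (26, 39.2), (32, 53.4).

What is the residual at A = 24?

ŷ = -1 + 1.7·24 = 39.8
r = 40.8 − 39.8 = 1

r = 1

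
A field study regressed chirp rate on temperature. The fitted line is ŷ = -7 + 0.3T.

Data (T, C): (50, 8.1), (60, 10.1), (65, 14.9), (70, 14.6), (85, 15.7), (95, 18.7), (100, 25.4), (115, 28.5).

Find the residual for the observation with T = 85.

e = -2.8

ŷ = -7 + 0.3·85 = 18.5
e = 15.7 − 18.5 = -2.8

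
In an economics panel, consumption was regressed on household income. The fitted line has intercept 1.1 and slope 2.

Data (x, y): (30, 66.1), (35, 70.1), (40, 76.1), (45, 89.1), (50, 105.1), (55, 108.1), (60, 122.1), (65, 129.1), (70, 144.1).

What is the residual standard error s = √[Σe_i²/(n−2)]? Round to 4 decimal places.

x=30: ŷ = 1.1 + 2·30 = 61.1; e = 66.1 − 61.1 = 5
x=35: ŷ = 1.1 + 2·35 = 71.1; e = 70.1 − 71.1 = -1
x=40: ŷ = 1.1 + 2·40 = 81.1; e = 76.1 − 81.1 = -5
x=45: ŷ = 1.1 + 2·45 = 91.1; e = 89.1 − 91.1 = -2
x=50: ŷ = 1.1 + 2·50 = 101.1; e = 105.1 − 101.1 = 4
x=55: ŷ = 1.1 + 2·55 = 111.1; e = 108.1 − 111.1 = -3
x=60: ŷ = 1.1 + 2·60 = 121.1; e = 122.1 − 121.1 = 1
x=65: ŷ = 1.1 + 2·65 = 131.1; e = 129.1 − 131.1 = -2
x=70: ŷ = 1.1 + 2·70 = 141.1; e = 144.1 − 141.1 = 3
SSE = 25 + 1 + 25 + 4 + 16 + 9 + 1 + 4 + 9 = 94
s = √(94/7) = √13.4286 ≈ 3.6645

s = 3.6645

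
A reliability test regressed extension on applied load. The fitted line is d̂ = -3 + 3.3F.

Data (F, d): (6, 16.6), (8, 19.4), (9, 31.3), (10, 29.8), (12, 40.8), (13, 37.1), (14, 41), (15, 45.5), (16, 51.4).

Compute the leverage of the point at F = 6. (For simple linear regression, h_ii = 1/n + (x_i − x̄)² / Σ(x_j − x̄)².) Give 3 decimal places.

h = 0.433

F̄ = (6 + 8 + 9 + 10 + 12 + 13 + 14 + 15 + 16)/9 = 11.4444
Σ(F − F̄)² = 29.642 + 11.8642 + 5.97531 + 2.08642 + 0.308642 + 2.41975 + 6.53086 + 12.642 + 20.7531 = 92.2222
h = 1/9 + (-5.44444)²/92.2222 = 0.111111 + 0.321419 = 0.433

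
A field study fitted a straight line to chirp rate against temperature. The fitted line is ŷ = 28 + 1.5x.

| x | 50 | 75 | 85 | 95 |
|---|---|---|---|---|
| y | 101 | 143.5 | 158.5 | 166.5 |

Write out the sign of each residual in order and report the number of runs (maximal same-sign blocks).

3 runs

x=50: ŷ = 28 + 1.5·50 = 103; e = 101 − 103 = -2
x=75: ŷ = 28 + 1.5·75 = 140.5; e = 143.5 − 140.5 = 3
x=85: ŷ = 28 + 1.5·85 = 155.5; e = 158.5 − 155.5 = 3
x=95: ŷ = 28 + 1.5·95 = 170.5; e = 166.5 − 170.5 = -4
Signs: − + + −
Runs: −×1, +×2, −×1 → 3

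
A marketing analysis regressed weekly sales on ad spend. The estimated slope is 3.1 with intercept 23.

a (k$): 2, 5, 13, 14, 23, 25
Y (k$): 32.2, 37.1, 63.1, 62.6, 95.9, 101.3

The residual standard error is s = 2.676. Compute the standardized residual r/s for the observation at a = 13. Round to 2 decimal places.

-0.07

ŷ = 23 + 3.1·13 = 63.3
r = 63.1 − 63.3 = -0.2
r/s = -0.2 / 2.676 = -0.07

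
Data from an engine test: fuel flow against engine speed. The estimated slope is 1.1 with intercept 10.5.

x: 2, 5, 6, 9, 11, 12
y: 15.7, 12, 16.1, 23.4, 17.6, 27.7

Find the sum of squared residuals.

x=2: ŷ = 10.5 + 1.1·2 = 12.7; e = 15.7 − 12.7 = 3
x=5: ŷ = 10.5 + 1.1·5 = 16; e = 12 − 16 = -4
x=6: ŷ = 10.5 + 1.1·6 = 17.1; e = 16.1 − 17.1 = -1
x=9: ŷ = 10.5 + 1.1·9 = 20.4; e = 23.4 − 20.4 = 3
x=11: ŷ = 10.5 + 1.1·11 = 22.6; e = 17.6 − 22.6 = -5
x=12: ŷ = 10.5 + 1.1·12 = 23.7; e = 27.7 − 23.7 = 4
SSE = 9 + 16 + 1 + 9 + 25 + 16 = 76

SSE = 76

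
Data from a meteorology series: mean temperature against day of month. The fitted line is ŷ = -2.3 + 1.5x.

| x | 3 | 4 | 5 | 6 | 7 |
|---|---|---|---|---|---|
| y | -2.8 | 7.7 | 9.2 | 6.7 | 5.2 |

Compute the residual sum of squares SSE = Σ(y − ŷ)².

x=3: ŷ = -2.3 + 1.5·3 = 2.2; e = -2.8 − 2.2 = -5
x=4: ŷ = -2.3 + 1.5·4 = 3.7; e = 7.7 − 3.7 = 4
x=5: ŷ = -2.3 + 1.5·5 = 5.2; e = 9.2 − 5.2 = 4
x=6: ŷ = -2.3 + 1.5·6 = 6.7; e = 6.7 − 6.7 = 0
x=7: ŷ = -2.3 + 1.5·7 = 8.2; e = 5.2 − 8.2 = -3
SSE = 25 + 16 + 16 + 0 + 9 = 66

SSE = 66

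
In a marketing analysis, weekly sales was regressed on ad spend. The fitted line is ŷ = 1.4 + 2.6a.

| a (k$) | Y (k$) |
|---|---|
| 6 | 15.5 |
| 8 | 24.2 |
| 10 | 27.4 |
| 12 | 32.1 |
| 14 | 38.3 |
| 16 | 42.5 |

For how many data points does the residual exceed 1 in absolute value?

2

a=6: ŷ = 1.4 + 2.6·6 = 17; e = 15.5 − 17 = -1.5
a=8: ŷ = 1.4 + 2.6·8 = 22.2; e = 24.2 − 22.2 = 2
a=10: ŷ = 1.4 + 2.6·10 = 27.4; e = 27.4 − 27.4 = 0
a=12: ŷ = 1.4 + 2.6·12 = 32.6; e = 32.1 − 32.6 = -0.5
a=14: ŷ = 1.4 + 2.6·14 = 37.8; e = 38.3 − 37.8 = 0.5
a=16: ŷ = 1.4 + 2.6·16 = 43; e = 42.5 − 43 = -0.5
|e| > 1: a=6 (|e|=1.5), a=8 (|e|=2) → 2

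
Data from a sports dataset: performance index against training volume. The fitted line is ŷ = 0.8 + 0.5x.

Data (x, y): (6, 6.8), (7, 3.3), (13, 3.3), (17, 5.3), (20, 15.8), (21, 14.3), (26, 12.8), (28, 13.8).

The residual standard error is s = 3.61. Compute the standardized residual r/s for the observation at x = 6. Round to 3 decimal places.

0.831

ŷ = 0.8 + 0.5·6 = 3.8
r = 6.8 − 3.8 = 3
r/s = 3 / 3.61 = 0.831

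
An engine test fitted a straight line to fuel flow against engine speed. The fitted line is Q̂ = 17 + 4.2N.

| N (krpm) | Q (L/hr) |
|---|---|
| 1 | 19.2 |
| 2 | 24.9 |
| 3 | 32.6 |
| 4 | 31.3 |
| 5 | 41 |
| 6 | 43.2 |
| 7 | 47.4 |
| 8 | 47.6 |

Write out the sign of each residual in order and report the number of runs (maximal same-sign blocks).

5 runs

N=1: Q̂ = 17 + 4.2·1 = 21.2; r = 19.2 − 21.2 = -2
N=2: Q̂ = 17 + 4.2·2 = 25.4; r = 24.9 − 25.4 = -0.5
N=3: Q̂ = 17 + 4.2·3 = 29.6; r = 32.6 − 29.6 = 3
N=4: Q̂ = 17 + 4.2·4 = 33.8; r = 31.3 − 33.8 = -2.5
N=5: Q̂ = 17 + 4.2·5 = 38; r = 41 − 38 = 3
N=6: Q̂ = 17 + 4.2·6 = 42.2; r = 43.2 − 42.2 = 1
N=7: Q̂ = 17 + 4.2·7 = 46.4; r = 47.4 − 46.4 = 1
N=8: Q̂ = 17 + 4.2·8 = 50.6; r = 47.6 − 50.6 = -3
Signs: − − + − + + + −
Runs: −×2, +×1, −×1, +×3, −×1 → 5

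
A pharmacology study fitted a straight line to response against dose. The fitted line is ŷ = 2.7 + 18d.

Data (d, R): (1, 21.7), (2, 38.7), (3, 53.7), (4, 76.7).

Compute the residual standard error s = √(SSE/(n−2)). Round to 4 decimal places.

s = 2.6458

d=1: ŷ = 2.7 + 18·1 = 20.7; e = 21.7 − 20.7 = 1
d=2: ŷ = 2.7 + 18·2 = 38.7; e = 38.7 − 38.7 = 0
d=3: ŷ = 2.7 + 18·3 = 56.7; e = 53.7 − 56.7 = -3
d=4: ŷ = 2.7 + 18·4 = 74.7; e = 76.7 − 74.7 = 2
SSE = 1 + 0 + 9 + 4 = 14
s = √(14/2) = √7 ≈ 2.6458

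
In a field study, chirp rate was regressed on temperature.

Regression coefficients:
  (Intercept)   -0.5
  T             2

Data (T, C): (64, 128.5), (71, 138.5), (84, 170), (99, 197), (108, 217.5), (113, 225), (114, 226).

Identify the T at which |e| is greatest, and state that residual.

T = 71, e = -3

T=64: Ĉ = -0.5 + 2·64 = 127.5; e = 128.5 − 127.5 = 1
T=71: Ĉ = -0.5 + 2·71 = 141.5; e = 138.5 − 141.5 = -3
T=84: Ĉ = -0.5 + 2·84 = 167.5; e = 170 − 167.5 = 2.5
T=99: Ĉ = -0.5 + 2·99 = 197.5; e = 197 − 197.5 = -0.5
T=108: Ĉ = -0.5 + 2·108 = 215.5; e = 217.5 − 215.5 = 2
T=113: Ĉ = -0.5 + 2·113 = 225.5; e = 225 − 225.5 = -0.5
T=114: Ĉ = -0.5 + 2·114 = 227.5; e = 226 − 227.5 = -1.5
Largest |e| is 3 at T = 71, residual -3.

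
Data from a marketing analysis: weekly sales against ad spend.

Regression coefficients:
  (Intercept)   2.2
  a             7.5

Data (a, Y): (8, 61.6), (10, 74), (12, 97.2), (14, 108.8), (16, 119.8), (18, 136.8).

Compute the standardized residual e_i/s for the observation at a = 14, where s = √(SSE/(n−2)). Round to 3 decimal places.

a=8: Ŷ = 2.2 + 7.5·8 = 62.2; e = 61.6 − 62.2 = -0.6
a=10: Ŷ = 2.2 + 7.5·10 = 77.2; e = 74 − 77.2 = -3.2
a=12: Ŷ = 2.2 + 7.5·12 = 92.2; e = 97.2 − 92.2 = 5
a=14: Ŷ = 2.2 + 7.5·14 = 107.2; e = 108.8 − 107.2 = 1.6
a=16: Ŷ = 2.2 + 7.5·16 = 122.2; e = 119.8 − 122.2 = -2.4
a=18: Ŷ = 2.2 + 7.5·18 = 137.2; e = 136.8 − 137.2 = -0.4
SSE = 0.36 + 10.24 + 25 + 2.56 + 5.76 + 0.16 = 44.08
s = √(44.08/4) = 3.31964
e/s = 1.6 / 3.31964 = 0.482

0.482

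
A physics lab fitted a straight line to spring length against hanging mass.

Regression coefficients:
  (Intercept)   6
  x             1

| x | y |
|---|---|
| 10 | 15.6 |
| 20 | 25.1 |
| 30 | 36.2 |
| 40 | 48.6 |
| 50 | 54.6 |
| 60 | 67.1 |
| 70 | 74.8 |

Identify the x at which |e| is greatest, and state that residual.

x=10: ŷ = 6 + 10 = 16; e = 15.6 − 16 = -0.4
x=20: ŷ = 6 + 20 = 26; e = 25.1 − 26 = -0.9
x=30: ŷ = 6 + 30 = 36; e = 36.2 − 36 = 0.2
x=40: ŷ = 6 + 40 = 46; e = 48.6 − 46 = 2.6
x=50: ŷ = 6 + 50 = 56; e = 54.6 − 56 = -1.4
x=60: ŷ = 6 + 60 = 66; e = 67.1 − 66 = 1.1
x=70: ŷ = 6 + 70 = 76; e = 74.8 − 76 = -1.2
Largest |e| is 2.6 at x = 40, residual 2.6.

x = 40, e = 2.6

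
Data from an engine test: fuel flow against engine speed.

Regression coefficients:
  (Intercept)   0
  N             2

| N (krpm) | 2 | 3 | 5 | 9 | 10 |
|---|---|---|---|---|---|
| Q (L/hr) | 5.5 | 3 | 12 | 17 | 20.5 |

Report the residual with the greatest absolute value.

N=2: Q̂ = 2·2 = 4; r = 5.5 − 4 = 1.5
N=3: Q̂ = 2·3 = 6; r = 3 − 6 = -3
N=5: Q̂ = 2·5 = 10; r = 12 − 10 = 2
N=9: Q̂ = 2·9 = 18; r = 17 − 18 = -1
N=10: Q̂ = 2·10 = 20; r = 20.5 − 20 = 0.5
Largest |r| is 3 at N = 3, residual -3.

r = -3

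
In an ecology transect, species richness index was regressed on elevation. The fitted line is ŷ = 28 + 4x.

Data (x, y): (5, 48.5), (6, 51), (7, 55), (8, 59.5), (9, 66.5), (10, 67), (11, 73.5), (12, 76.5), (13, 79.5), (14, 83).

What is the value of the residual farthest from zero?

e = 2.5

x=5: ŷ = 28 + 4·5 = 48; e = 48.5 − 48 = 0.5
x=6: ŷ = 28 + 4·6 = 52; e = 51 − 52 = -1
x=7: ŷ = 28 + 4·7 = 56; e = 55 − 56 = -1
x=8: ŷ = 28 + 4·8 = 60; e = 59.5 − 60 = -0.5
x=9: ŷ = 28 + 4·9 = 64; e = 66.5 − 64 = 2.5
x=10: ŷ = 28 + 4·10 = 68; e = 67 − 68 = -1
x=11: ŷ = 28 + 4·11 = 72; e = 73.5 − 72 = 1.5
x=12: ŷ = 28 + 4·12 = 76; e = 76.5 − 76 = 0.5
x=13: ŷ = 28 + 4·13 = 80; e = 79.5 − 80 = -0.5
x=14: ŷ = 28 + 4·14 = 84; e = 83 − 84 = -1
Largest |e| is 2.5 at x = 9, residual 2.5.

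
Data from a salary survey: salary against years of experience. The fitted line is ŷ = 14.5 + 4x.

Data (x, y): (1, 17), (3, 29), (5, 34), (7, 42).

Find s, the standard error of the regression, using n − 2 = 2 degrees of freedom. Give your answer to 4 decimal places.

x=1: ŷ = 14.5 + 4·1 = 18.5; e = 17 − 18.5 = -1.5
x=3: ŷ = 14.5 + 4·3 = 26.5; e = 29 − 26.5 = 2.5
x=5: ŷ = 14.5 + 4·5 = 34.5; e = 34 − 34.5 = -0.5
x=7: ŷ = 14.5 + 4·7 = 42.5; e = 42 − 42.5 = -0.5
SSE = 2.25 + 6.25 + 0.25 + 0.25 = 9
s = √(9/2) = √4.5 ≈ 2.1213

s = 2.1213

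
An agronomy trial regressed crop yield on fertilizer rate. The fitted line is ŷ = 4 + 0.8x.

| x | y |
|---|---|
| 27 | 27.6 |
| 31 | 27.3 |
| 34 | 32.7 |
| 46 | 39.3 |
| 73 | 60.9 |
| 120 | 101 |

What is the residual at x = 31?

ŷ = 4 + 0.8·31 = 28.8
r = 27.3 − 28.8 = -1.5

r = -1.5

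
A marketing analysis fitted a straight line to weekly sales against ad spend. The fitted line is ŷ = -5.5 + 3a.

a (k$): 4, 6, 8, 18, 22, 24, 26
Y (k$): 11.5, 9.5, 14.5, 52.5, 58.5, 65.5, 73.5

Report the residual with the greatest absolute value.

r = 5

a=4: ŷ = -5.5 + 3·4 = 6.5; r = 11.5 − 6.5 = 5
a=6: ŷ = -5.5 + 3·6 = 12.5; r = 9.5 − 12.5 = -3
a=8: ŷ = -5.5 + 3·8 = 18.5; r = 14.5 − 18.5 = -4
a=18: ŷ = -5.5 + 3·18 = 48.5; r = 52.5 − 48.5 = 4
a=22: ŷ = -5.5 + 3·22 = 60.5; r = 58.5 − 60.5 = -2
a=24: ŷ = -5.5 + 3·24 = 66.5; r = 65.5 − 66.5 = -1
a=26: ŷ = -5.5 + 3·26 = 72.5; r = 73.5 − 72.5 = 1
Largest |r| is 5 at a = 4, residual 5.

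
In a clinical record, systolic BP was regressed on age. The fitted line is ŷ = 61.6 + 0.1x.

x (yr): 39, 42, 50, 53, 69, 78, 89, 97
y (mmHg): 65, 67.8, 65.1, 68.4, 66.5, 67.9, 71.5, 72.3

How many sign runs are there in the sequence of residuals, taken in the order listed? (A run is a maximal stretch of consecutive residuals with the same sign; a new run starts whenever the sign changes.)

x=39: ŷ = 61.6 + 0.1·39 = 65.5; r = 65 − 65.5 = -0.5
x=42: ŷ = 61.6 + 0.1·42 = 65.8; r = 67.8 − 65.8 = 2
x=50: ŷ = 61.6 + 0.1·50 = 66.6; r = 65.1 − 66.6 = -1.5
x=53: ŷ = 61.6 + 0.1·53 = 66.9; r = 68.4 − 66.9 = 1.5
x=69: ŷ = 61.6 + 0.1·69 = 68.5; r = 66.5 − 68.5 = -2
x=78: ŷ = 61.6 + 0.1·78 = 69.4; r = 67.9 − 69.4 = -1.5
x=89: ŷ = 61.6 + 0.1·89 = 70.5; r = 71.5 − 70.5 = 1
x=97: ŷ = 61.6 + 0.1·97 = 71.3; r = 72.3 − 71.3 = 1
Signs: − + − + − − + +
Runs: −×1, +×1, −×1, +×1, −×2, +×2 → 6

6 runs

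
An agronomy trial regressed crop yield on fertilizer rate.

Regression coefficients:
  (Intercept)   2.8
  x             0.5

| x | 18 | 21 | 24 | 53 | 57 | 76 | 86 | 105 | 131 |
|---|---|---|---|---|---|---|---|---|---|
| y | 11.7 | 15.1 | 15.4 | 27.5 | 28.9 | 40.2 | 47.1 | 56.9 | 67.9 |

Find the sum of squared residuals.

x=18: ŷ = 2.8 + 0.5·18 = 11.8; e = 11.7 − 11.8 = -0.1
x=21: ŷ = 2.8 + 0.5·21 = 13.3; e = 15.1 − 13.3 = 1.8
x=24: ŷ = 2.8 + 0.5·24 = 14.8; e = 15.4 − 14.8 = 0.6
x=53: ŷ = 2.8 + 0.5·53 = 29.3; e = 27.5 − 29.3 = -1.8
x=57: ŷ = 2.8 + 0.5·57 = 31.3; e = 28.9 − 31.3 = -2.4
x=76: ŷ = 2.8 + 0.5·76 = 40.8; e = 40.2 − 40.8 = -0.6
x=86: ŷ = 2.8 + 0.5·86 = 45.8; e = 47.1 − 45.8 = 1.3
x=105: ŷ = 2.8 + 0.5·105 = 55.3; e = 56.9 − 55.3 = 1.6
x=131: ŷ = 2.8 + 0.5·131 = 68.3; e = 67.9 − 68.3 = -0.4
SSE = 0.01 + 3.24 + 0.36 + 3.24 + 5.76 + 0.36 + 1.69 + 2.56 + 0.16 = 17.38

SSE = 17.38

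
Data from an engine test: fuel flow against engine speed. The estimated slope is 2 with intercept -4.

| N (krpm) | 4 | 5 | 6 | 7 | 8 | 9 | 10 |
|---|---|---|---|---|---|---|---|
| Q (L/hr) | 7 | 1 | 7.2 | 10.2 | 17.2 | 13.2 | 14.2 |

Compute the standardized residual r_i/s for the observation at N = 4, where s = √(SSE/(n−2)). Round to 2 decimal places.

N=4: Q̂ = -4 + 2·4 = 4; r = 7 − 4 = 3
N=5: Q̂ = -4 + 2·5 = 6; r = 1 − 6 = -5
N=6: Q̂ = -4 + 2·6 = 8; r = 7.2 − 8 = -0.8
N=7: Q̂ = -4 + 2·7 = 10; r = 10.2 − 10 = 0.2
N=8: Q̂ = -4 + 2·8 = 12; r = 17.2 − 12 = 5.2
N=9: Q̂ = -4 + 2·9 = 14; r = 13.2 − 14 = -0.8
N=10: Q̂ = -4 + 2·10 = 16; r = 14.2 − 16 = -1.8
SSE = 9 + 25 + 0.64 + 0.04 + 27.04 + 0.64 + 3.24 = 65.6
s = √(65.6/5) = 3.62215
r/s = 3 / 3.62215 = 0.83

0.83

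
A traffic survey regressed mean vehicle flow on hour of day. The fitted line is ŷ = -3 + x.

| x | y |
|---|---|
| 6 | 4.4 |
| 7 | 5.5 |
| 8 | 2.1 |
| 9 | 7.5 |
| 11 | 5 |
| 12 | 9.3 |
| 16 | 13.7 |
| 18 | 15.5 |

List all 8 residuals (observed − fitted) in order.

x=6: ŷ = -3 + 6 = 3; e = 4.4 − 3 = 1.4
x=7: ŷ = -3 + 7 = 4; e = 5.5 − 4 = 1.5
x=8: ŷ = -3 + 8 = 5; e = 2.1 − 5 = -2.9
x=9: ŷ = -3 + 9 = 6; e = 7.5 − 6 = 1.5
x=11: ŷ = -3 + 11 = 8; e = 5 − 8 = -3
x=12: ŷ = -3 + 12 = 9; e = 9.3 − 9 = 0.3
x=16: ŷ = -3 + 16 = 13; e = 13.7 − 13 = 0.7
x=18: ŷ = -3 + 18 = 15; e = 15.5 − 15 = 0.5

1.4, 1.5, -2.9, 1.5, -3, 0.3, 0.7, 0.5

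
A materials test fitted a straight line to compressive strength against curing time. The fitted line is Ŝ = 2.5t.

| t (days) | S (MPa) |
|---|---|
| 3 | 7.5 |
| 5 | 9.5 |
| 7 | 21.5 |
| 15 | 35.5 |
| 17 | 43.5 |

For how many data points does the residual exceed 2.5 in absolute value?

2

t=3: Ŝ = 2.5·3 = 7.5; r = 7.5 − 7.5 = 0
t=5: Ŝ = 2.5·5 = 12.5; r = 9.5 − 12.5 = -3
t=7: Ŝ = 2.5·7 = 17.5; r = 21.5 − 17.5 = 4
t=15: Ŝ = 2.5·15 = 37.5; r = 35.5 − 37.5 = -2
t=17: Ŝ = 2.5·17 = 42.5; r = 43.5 − 42.5 = 1
|r| > 2.5: t=5 (|r|=3), t=7 (|r|=4) → 2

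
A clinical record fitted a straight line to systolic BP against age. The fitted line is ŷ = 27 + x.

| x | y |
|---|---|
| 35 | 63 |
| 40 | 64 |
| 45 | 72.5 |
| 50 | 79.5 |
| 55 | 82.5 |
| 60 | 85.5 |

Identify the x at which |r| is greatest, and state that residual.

x = 40, r = -3

x=35: ŷ = 27 + 35 = 62; r = 63 − 62 = 1
x=40: ŷ = 27 + 40 = 67; r = 64 − 67 = -3
x=45: ŷ = 27 + 45 = 72; r = 72.5 − 72 = 0.5
x=50: ŷ = 27 + 50 = 77; r = 79.5 − 77 = 2.5
x=55: ŷ = 27 + 55 = 82; r = 82.5 − 82 = 0.5
x=60: ŷ = 27 + 60 = 87; r = 85.5 − 87 = -1.5
Largest |r| is 3 at x = 40, residual -3.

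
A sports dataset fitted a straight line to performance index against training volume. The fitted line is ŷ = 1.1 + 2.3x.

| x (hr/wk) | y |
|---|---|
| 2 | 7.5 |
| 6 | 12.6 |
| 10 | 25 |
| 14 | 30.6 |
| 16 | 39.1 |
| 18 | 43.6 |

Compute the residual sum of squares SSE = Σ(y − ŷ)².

SSE = 19.28

x=2: ŷ = 1.1 + 2.3·2 = 5.7; e = 7.5 − 5.7 = 1.8
x=6: ŷ = 1.1 + 2.3·6 = 14.9; e = 12.6 − 14.9 = -2.3
x=10: ŷ = 1.1 + 2.3·10 = 24.1; e = 25 − 24.1 = 0.9
x=14: ŷ = 1.1 + 2.3·14 = 33.3; e = 30.6 − 33.3 = -2.7
x=16: ŷ = 1.1 + 2.3·16 = 37.9; e = 39.1 − 37.9 = 1.2
x=18: ŷ = 1.1 + 2.3·18 = 42.5; e = 43.6 − 42.5 = 1.1
SSE = 3.24 + 5.29 + 0.81 + 7.29 + 1.44 + 1.21 = 19.28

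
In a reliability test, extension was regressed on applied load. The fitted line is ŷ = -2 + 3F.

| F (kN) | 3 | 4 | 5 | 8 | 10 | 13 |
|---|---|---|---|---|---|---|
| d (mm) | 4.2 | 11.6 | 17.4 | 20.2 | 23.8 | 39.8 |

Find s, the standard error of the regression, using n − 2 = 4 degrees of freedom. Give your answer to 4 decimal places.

s = 3.8236

F=3: ŷ = -2 + 3·3 = 7; e = 4.2 − 7 = -2.8
F=4: ŷ = -2 + 3·4 = 10; e = 11.6 − 10 = 1.6
F=5: ŷ = -2 + 3·5 = 13; e = 17.4 − 13 = 4.4
F=8: ŷ = -2 + 3·8 = 22; e = 20.2 − 22 = -1.8
F=10: ŷ = -2 + 3·10 = 28; e = 23.8 − 28 = -4.2
F=13: ŷ = -2 + 3·13 = 37; e = 39.8 − 37 = 2.8
SSE = 7.84 + 2.56 + 19.36 + 3.24 + 17.64 + 7.84 = 58.48
s = √(58.48/4) = √14.62 ≈ 3.8236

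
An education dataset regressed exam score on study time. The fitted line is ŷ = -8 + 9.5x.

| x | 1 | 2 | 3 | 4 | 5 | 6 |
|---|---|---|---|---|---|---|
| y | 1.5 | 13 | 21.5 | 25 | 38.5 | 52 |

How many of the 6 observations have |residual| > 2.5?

2

x=1: ŷ = -8 + 9.5·1 = 1.5; r = 1.5 − 1.5 = 0
x=2: ŷ = -8 + 9.5·2 = 11; r = 13 − 11 = 2
x=3: ŷ = -8 + 9.5·3 = 20.5; r = 21.5 − 20.5 = 1
x=4: ŷ = -8 + 9.5·4 = 30; r = 25 − 30 = -5
x=5: ŷ = -8 + 9.5·5 = 39.5; r = 38.5 − 39.5 = -1
x=6: ŷ = -8 + 9.5·6 = 49; r = 52 − 49 = 3
|r| > 2.5: x=4 (|r|=5), x=6 (|r|=3) → 2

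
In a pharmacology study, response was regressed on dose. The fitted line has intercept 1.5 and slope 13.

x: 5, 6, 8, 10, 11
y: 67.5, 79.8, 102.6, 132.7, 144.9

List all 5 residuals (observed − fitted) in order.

1, 0.3, -2.9, 1.2, 0.4

x=5: ŷ = 1.5 + 13·5 = 66.5; e = 67.5 − 66.5 = 1
x=6: ŷ = 1.5 + 13·6 = 79.5; e = 79.8 − 79.5 = 0.3
x=8: ŷ = 1.5 + 13·8 = 105.5; e = 102.6 − 105.5 = -2.9
x=10: ŷ = 1.5 + 13·10 = 131.5; e = 132.7 − 131.5 = 1.2
x=11: ŷ = 1.5 + 13·11 = 144.5; e = 144.9 − 144.5 = 0.4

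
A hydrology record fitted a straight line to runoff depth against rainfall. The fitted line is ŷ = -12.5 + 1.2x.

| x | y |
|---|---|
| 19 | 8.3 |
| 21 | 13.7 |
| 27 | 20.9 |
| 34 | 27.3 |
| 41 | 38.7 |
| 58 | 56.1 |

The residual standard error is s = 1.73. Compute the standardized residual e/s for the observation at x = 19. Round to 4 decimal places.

ŷ = -12.5 + 1.2·19 = 10.3
e = 8.3 − 10.3 = -2
e/s = -2 / 1.73 = -1.1561

-1.1561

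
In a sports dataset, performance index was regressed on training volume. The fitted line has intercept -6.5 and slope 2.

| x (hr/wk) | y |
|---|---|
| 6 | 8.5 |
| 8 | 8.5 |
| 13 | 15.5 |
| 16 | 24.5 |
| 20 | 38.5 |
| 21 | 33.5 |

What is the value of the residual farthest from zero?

x=6: ŷ = -6.5 + 2·6 = 5.5; r = 8.5 − 5.5 = 3
x=8: ŷ = -6.5 + 2·8 = 9.5; r = 8.5 − 9.5 = -1
x=13: ŷ = -6.5 + 2·13 = 19.5; r = 15.5 − 19.5 = -4
x=16: ŷ = -6.5 + 2·16 = 25.5; r = 24.5 − 25.5 = -1
x=20: ŷ = -6.5 + 2·20 = 33.5; r = 38.5 − 33.5 = 5
x=21: ŷ = -6.5 + 2·21 = 35.5; r = 33.5 − 35.5 = -2
Largest |r| is 5 at x = 20, residual 5.

r = 5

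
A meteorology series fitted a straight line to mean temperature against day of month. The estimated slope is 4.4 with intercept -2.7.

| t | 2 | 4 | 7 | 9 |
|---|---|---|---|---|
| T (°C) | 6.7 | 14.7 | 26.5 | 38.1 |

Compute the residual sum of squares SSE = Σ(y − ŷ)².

t=2: ŷ = -2.7 + 4.4·2 = 6.1; r = 6.7 − 6.1 = 0.6
t=4: ŷ = -2.7 + 4.4·4 = 14.9; r = 14.7 − 14.9 = -0.2
t=7: ŷ = -2.7 + 4.4·7 = 28.1; r = 26.5 − 28.1 = -1.6
t=9: ŷ = -2.7 + 4.4·9 = 36.9; r = 38.1 − 36.9 = 1.2
SSE = 0.36 + 0.04 + 2.56 + 1.44 = 4.4

SSE = 4.4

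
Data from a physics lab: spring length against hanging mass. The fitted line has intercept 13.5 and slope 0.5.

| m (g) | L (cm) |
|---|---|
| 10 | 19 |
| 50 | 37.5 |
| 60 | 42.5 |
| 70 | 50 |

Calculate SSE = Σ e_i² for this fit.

SSE = 4.5

m=10: ŷ = 13.5 + 0.5·10 = 18.5; e = 19 − 18.5 = 0.5
m=50: ŷ = 13.5 + 0.5·50 = 38.5; e = 37.5 − 38.5 = -1
m=60: ŷ = 13.5 + 0.5·60 = 43.5; e = 42.5 − 43.5 = -1
m=70: ŷ = 13.5 + 0.5·70 = 48.5; e = 50 − 48.5 = 1.5
SSE = 0.25 + 1 + 1 + 2.25 = 4.5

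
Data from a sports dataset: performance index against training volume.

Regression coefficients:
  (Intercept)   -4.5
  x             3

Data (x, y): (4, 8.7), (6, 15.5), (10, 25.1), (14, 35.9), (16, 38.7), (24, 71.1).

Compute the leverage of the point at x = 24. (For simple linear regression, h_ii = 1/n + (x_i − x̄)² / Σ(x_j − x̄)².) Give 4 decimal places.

h = 0.6758

x̄ = (4 + 6 + 10 + 14 + 16 + 24)/6 = 12.3333
Σ(x − x̄)² = 69.4444 + 40.1111 + 5.44444 + 2.77778 + 13.4444 + 136.111 = 267.333
h = 1/6 + (11.6667)²/267.333 = 0.166667 + 0.509144 = 0.6758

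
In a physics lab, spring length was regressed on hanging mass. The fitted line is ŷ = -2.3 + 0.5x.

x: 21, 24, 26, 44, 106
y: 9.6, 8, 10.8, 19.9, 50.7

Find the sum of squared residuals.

x=21: ŷ = -2.3 + 0.5·21 = 8.2; r = 9.6 − 8.2 = 1.4
x=24: ŷ = -2.3 + 0.5·24 = 9.7; r = 8 − 9.7 = -1.7
x=26: ŷ = -2.3 + 0.5·26 = 10.7; r = 10.8 − 10.7 = 0.1
x=44: ŷ = -2.3 + 0.5·44 = 19.7; r = 19.9 − 19.7 = 0.2
x=106: ŷ = -2.3 + 0.5·106 = 50.7; r = 50.7 − 50.7 = 0
SSE = 1.96 + 2.89 + 0.01 + 0.04 + 0 = 4.9

SSE = 4.9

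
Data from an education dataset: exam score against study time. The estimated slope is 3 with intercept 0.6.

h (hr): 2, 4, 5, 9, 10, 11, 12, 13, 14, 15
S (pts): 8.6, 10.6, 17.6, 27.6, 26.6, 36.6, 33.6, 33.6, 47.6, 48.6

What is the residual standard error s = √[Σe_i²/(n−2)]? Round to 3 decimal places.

s = 3.808

h=2: ŷ = 0.6 + 3·2 = 6.6; e = 8.6 − 6.6 = 2
h=4: ŷ = 0.6 + 3·4 = 12.6; e = 10.6 − 12.6 = -2
h=5: ŷ = 0.6 + 3·5 = 15.6; e = 17.6 − 15.6 = 2
h=9: ŷ = 0.6 + 3·9 = 27.6; e = 27.6 − 27.6 = 0
h=10: ŷ = 0.6 + 3·10 = 30.6; e = 26.6 − 30.6 = -4
h=11: ŷ = 0.6 + 3·11 = 33.6; e = 36.6 − 33.6 = 3
h=12: ŷ = 0.6 + 3·12 = 36.6; e = 33.6 − 36.6 = -3
h=13: ŷ = 0.6 + 3·13 = 39.6; e = 33.6 − 39.6 = -6
h=14: ŷ = 0.6 + 3·14 = 42.6; e = 47.6 − 42.6 = 5
h=15: ŷ = 0.6 + 3·15 = 45.6; e = 48.6 − 45.6 = 3
SSE = 4 + 4 + 4 + 0 + 16 + 9 + 9 + 36 + 25 + 9 = 116
s = √(116/8) = √14.5 ≈ 3.808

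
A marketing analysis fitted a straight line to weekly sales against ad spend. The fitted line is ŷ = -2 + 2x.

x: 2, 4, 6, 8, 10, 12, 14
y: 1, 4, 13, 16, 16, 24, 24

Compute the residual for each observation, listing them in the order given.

x=2: ŷ = -2 + 2·2 = 2; r = 1 − 2 = -1
x=4: ŷ = -2 + 2·4 = 6; r = 4 − 6 = -2
x=6: ŷ = -2 + 2·6 = 10; r = 13 − 10 = 3
x=8: ŷ = -2 + 2·8 = 14; r = 16 − 14 = 2
x=10: ŷ = -2 + 2·10 = 18; r = 16 − 18 = -2
x=12: ŷ = -2 + 2·12 = 22; r = 24 − 22 = 2
x=14: ŷ = -2 + 2·14 = 26; r = 24 − 26 = -2

-1, -2, 3, 2, -2, 2, -2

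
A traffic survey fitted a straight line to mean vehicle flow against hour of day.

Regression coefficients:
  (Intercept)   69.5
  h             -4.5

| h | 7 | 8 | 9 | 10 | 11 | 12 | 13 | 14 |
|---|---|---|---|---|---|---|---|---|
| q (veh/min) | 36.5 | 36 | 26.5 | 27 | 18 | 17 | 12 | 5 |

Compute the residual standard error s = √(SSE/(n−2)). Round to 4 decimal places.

h=7: q̂ = 69.5 − 4.5·7 = 38; e = 36.5 − 38 = -1.5
h=8: q̂ = 69.5 − 4.5·8 = 33.5; e = 36 − 33.5 = 2.5
h=9: q̂ = 69.5 − 4.5·9 = 29; e = 26.5 − 29 = -2.5
h=10: q̂ = 69.5 − 4.5·10 = 24.5; e = 27 − 24.5 = 2.5
h=11: q̂ = 69.5 − 4.5·11 = 20; e = 18 − 20 = -2
h=12: q̂ = 69.5 − 4.5·12 = 15.5; e = 17 − 15.5 = 1.5
h=13: q̂ = 69.5 − 4.5·13 = 11; e = 12 − 11 = 1
h=14: q̂ = 69.5 − 4.5·14 = 6.5; e = 5 − 6.5 = -1.5
SSE = 2.25 + 6.25 + 6.25 + 6.25 + 4 + 2.25 + 1 + 2.25 = 30.5
s = √(30.5/6) = √5.08333 ≈ 2.2546

s = 2.2546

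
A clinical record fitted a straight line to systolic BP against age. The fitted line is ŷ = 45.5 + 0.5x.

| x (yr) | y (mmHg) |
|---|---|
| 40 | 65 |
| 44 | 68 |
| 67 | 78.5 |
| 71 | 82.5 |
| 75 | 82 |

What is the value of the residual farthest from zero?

e = 1.5

x=40: ŷ = 45.5 + 0.5·40 = 65.5; e = 65 − 65.5 = -0.5
x=44: ŷ = 45.5 + 0.5·44 = 67.5; e = 68 − 67.5 = 0.5
x=67: ŷ = 45.5 + 0.5·67 = 79; e = 78.5 − 79 = -0.5
x=71: ŷ = 45.5 + 0.5·71 = 81; e = 82.5 − 81 = 1.5
x=75: ŷ = 45.5 + 0.5·75 = 83; e = 82 − 83 = -1
Largest |e| is 1.5 at x = 71, residual 1.5.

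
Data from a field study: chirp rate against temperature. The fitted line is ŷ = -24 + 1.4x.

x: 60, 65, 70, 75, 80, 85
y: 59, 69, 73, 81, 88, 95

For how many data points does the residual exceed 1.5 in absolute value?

x=60: ŷ = -24 + 1.4·60 = 60; r = 59 − 60 = -1
x=65: ŷ = -24 + 1.4·65 = 67; r = 69 − 67 = 2
x=70: ŷ = -24 + 1.4·70 = 74; r = 73 − 74 = -1
x=75: ŷ = -24 + 1.4·75 = 81; r = 81 − 81 = 0
x=80: ŷ = -24 + 1.4·80 = 88; r = 88 − 88 = 0
x=85: ŷ = -24 + 1.4·85 = 95; r = 95 − 95 = 0
|r| > 1.5: x=65 (|r|=2) → 1

1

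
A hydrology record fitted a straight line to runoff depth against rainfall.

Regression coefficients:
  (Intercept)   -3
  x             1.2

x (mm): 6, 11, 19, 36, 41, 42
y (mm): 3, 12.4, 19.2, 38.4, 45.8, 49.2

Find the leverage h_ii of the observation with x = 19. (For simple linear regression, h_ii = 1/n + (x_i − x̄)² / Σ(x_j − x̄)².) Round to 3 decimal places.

x̄ = (6 + 11 + 19 + 36 + 41 + 42)/6 = 25.8333
Σ(x − x̄)² = 393.361 + 220.028 + 46.6944 + 103.361 + 230.028 + 261.361 = 1254.83
h = 1/6 + (-6.83333)²/1254.83 = 0.166667 + 0.0372117 = 0.204

h = 0.204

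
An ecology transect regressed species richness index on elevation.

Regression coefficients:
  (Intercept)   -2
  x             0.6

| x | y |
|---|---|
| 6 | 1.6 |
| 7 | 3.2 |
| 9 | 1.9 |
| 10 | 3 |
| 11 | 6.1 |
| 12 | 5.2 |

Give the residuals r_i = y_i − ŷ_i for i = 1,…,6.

0, 1, -1.5, -1, 1.5, 0

x=6: ŷ = -2 + 0.6·6 = 1.6; r = 1.6 − 1.6 = 0
x=7: ŷ = -2 + 0.6·7 = 2.2; r = 3.2 − 2.2 = 1
x=9: ŷ = -2 + 0.6·9 = 3.4; r = 1.9 − 3.4 = -1.5
x=10: ŷ = -2 + 0.6·10 = 4; r = 3 − 4 = -1
x=11: ŷ = -2 + 0.6·11 = 4.6; r = 6.1 − 4.6 = 1.5
x=12: ŷ = -2 + 0.6·12 = 5.2; r = 5.2 − 5.2 = 0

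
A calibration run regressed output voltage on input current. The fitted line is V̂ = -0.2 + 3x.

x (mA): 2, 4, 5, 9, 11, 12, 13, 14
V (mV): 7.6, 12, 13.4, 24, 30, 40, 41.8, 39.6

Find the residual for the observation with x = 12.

V̂ = -0.2 + 3·12 = 35.8
e = 40 − 35.8 = 4.2

e = 4.2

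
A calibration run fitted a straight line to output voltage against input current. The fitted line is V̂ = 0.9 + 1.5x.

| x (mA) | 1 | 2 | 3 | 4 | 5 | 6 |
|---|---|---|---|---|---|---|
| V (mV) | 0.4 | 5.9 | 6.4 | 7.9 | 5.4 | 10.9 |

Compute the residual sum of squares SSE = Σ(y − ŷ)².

x=1: V̂ = 0.9 + 1.5·1 = 2.4; r = 0.4 − 2.4 = -2
x=2: V̂ = 0.9 + 1.5·2 = 3.9; r = 5.9 − 3.9 = 2
x=3: V̂ = 0.9 + 1.5·3 = 5.4; r = 6.4 − 5.4 = 1
x=4: V̂ = 0.9 + 1.5·4 = 6.9; r = 7.9 − 6.9 = 1
x=5: V̂ = 0.9 + 1.5·5 = 8.4; r = 5.4 − 8.4 = -3
x=6: V̂ = 0.9 + 1.5·6 = 9.9; r = 10.9 − 9.9 = 1
SSE = 4 + 4 + 1 + 1 + 9 + 1 = 20

SSE = 20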